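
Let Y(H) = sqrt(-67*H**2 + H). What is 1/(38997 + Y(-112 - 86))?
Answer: 4333/169265875 - I*sqrt(291874)/507797625 ≈ 2.5599e-5 - 1.0639e-6*I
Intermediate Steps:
Y(H) = sqrt(H - 67*H**2)
1/(38997 + Y(-112 - 86)) = 1/(38997 + sqrt((-112 - 86)*(1 - 67*(-112 - 86)))) = 1/(38997 + sqrt(-198*(1 - 67*(-198)))) = 1/(38997 + sqrt(-198*(1 + 13266))) = 1/(38997 + sqrt(-198*13267)) = 1/(38997 + sqrt(-2626866)) = 1/(38997 + 3*I*sqrt(291874))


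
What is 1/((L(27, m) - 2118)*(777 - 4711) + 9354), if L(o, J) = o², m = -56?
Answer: 1/5473680 ≈ 1.8269e-7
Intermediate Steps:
1/((L(27, m) - 2118)*(777 - 4711) + 9354) = 1/((27² - 2118)*(777 - 4711) + 9354) = 1/((729 - 2118)*(-3934) + 9354) = 1/(-1389*(-3934) + 9354) = 1/(5464326 + 9354) = 1/5473680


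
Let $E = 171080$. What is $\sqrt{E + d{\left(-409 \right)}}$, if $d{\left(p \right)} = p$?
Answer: $\sqrt{170671} \approx 413.12$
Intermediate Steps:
$\sqrt{E + d{\left(-409 \right)}} = \sqrt{171080 - 409} = \sqrt{170671}$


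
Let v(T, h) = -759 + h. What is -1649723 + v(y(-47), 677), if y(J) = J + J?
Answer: -1649805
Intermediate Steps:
y(J) = 2*J
-1649723 + v(y(-47), 677) = -1649723 + (-759 + 677) = -1649723 - 82 = -1649805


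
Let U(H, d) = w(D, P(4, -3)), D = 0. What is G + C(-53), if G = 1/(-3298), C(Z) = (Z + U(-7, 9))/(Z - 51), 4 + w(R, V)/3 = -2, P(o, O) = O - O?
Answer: 117027/171496 ≈ 0.68239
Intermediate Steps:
P(o, O) = 0
w(R, V) = -18 (w(R, V) = -12 + 3*(-2) = -12 - 6 = -18)
U(H, d) = -18
C(Z) = (-18 + Z)/(-51 + Z) (C(Z) = (Z - 18)/(Z - 51) = (-18 + Z)/(-51 + Z))
G = -1/3298 ≈ -0.00030321
G + C(-53) = -1/3298 + (-18 - 53)/(-51 - 53) = -1/3298 - 71/(-104) = -1/3298 - 1/104*(-71) = -1/3298 + 71/104 = 117027/171496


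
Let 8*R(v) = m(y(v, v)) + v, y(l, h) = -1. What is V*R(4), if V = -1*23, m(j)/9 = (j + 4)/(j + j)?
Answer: 437/16 ≈ 27.313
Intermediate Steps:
m(j) = 9*(4 + j)/(2*j) (m(j) = 9*((j + 4)/(j + j)) = 9*((4 + j)/((2*j))) = 9*((4 + j)*(1/(2*j))) = 9*((4 + j)/(2*j)) = 9*(4 + j)/(2*j))
V = -23
R(v) = -27/16 + v/8 (R(v) = ((9/2 + 18/(-1)) + v)/8 = ((9/2 + 18*(-1)) + v)/8 = ((9/2 - 18) + v)/8 = (-27/2 + v)/8 = -27/16 + v/8)
V*R(4) = -23*(-27/16 + (1/8)*4) = -23*(-27/16 + 1/2) = -23*(-19/16) = 437/16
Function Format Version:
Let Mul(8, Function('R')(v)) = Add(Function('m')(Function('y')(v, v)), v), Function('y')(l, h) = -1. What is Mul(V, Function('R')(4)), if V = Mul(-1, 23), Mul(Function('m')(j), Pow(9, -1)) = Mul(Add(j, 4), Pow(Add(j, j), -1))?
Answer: Rational(437, 16) ≈ 27.313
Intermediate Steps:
Function('m')(j) = Mul(Rational(9, 2), Pow(j, -1), Add(4, j)) (Function('m')(j) = Mul(9, Mul(Add(j, 4), Pow(Add(j, j), -1))) = Mul(9, Mul(Add(4, j), Pow(Mul(2, j), -1))) = Mul(9, Mul(Add(4, j), Mul(Rational(1, 2), Pow(j, -1)))) = Mul(9, Mul(Rational(1, 2), Pow(j, -1), Add(4, j))) = Mul(Rational(9, 2), Pow(j, -1), Add(4, j)))
V = -23
Function('R')(v) = Add(Rational(-27, 16), Mul(Rational(1, 8), v)) (Function('R')(v) = Mul(Rational(1, 8), Add(Add(Rational(9, 2), Mul(18, Pow(-1, -1))), v)) = Mul(Rational(1, 8), Add(Add(Rational(9, 2), Mul(18, -1)), v)) = Mul(Rational(1, 8), Add(Add(Rational(9, 2), -18), v)) = Mul(Rational(1, 8), Add(Rational(-27, 2), v)) = Add(Rational(-27, 16), Mul(Rational(1, 8), v)))
Mul(V, Function('R')(4)) = Mul(-23, Add(Rational(-27, 16), Mul(Rational(1, 8), 4))) = Mul(-23, Add(Rational(-27, 16), Rational(1, 2))) = Mul(-23, Rational(-19, 16)) = Rational(437, 16)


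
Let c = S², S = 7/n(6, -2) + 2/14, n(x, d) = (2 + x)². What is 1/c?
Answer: 200704/12769 ≈ 15.718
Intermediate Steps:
S = 113/448 (S = 7/((2 + 6)²) + 2/14 = 7/(8²) + 2*(1/14) = 7/64 + ⅐ = 113/448 ≈ 0.25223)
c = 12769/200704 (c = (113/448)² = 12769/200704 ≈ 0.063621)
1/c = 1/(12769/200704) = 200704/12769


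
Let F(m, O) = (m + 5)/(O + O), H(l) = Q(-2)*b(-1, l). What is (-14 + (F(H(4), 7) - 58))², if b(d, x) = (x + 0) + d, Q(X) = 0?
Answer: 1006009/196 ≈ 5132.7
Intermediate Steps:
b(d, x) = d + x (b(d, x) = x + d = d + x)
H(l) = 0 (H(l) = 0*(-1 + l) = 0)
F(m, O) = (5 + m)/(2*O) (F(m, O) = (5 + m)/((2*O)) = (5 + m)*(1/(2*O)) = (5 + m)/(2*O))
(-14 + (F(H(4), 7) - 58))² = (-14 + ((½)*(5 + 0)/7 - 58))² = (-14 + ((½)*(⅐)*5 - 58))² = (-14 + (5/14 - 58))² = (-14 - 807/14)² = (-1003/14)² = 1006009/196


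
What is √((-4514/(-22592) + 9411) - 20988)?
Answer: I*√92324703710/2824 ≈ 107.6*I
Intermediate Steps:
√((-4514/(-22592) + 9411) - 20988) = √((-4514*(-1/22592) + 9411) - 20988) = √((2257/11296 + 9411) - 20988) = √(106308913/11296 - 20988) = √(-130771535/11296) = I*√92324703710/2824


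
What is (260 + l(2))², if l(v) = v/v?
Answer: 68121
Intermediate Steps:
l(v) = 1
(260 + l(2))² = (260 + 1)² = 261² = 68121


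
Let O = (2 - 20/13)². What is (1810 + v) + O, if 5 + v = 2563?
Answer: 738228/169 ≈ 4368.2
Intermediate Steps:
v = 2558 (v = -5 + 2563 = 2558)
O = 36/169 (O = (2 - 20*1/13)² = (2 - 20/13)² = (6/13)² = 36/169 ≈ 0.21302)
(1810 + v) + O = (1810 + 2558) + 36/169 = 4368 + 36/169 = 738228/169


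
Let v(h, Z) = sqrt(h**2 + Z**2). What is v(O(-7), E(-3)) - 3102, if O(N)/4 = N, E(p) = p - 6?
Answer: -3102 + sqrt(865) ≈ -3072.6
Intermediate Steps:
E(p) = -6 + p
O(N) = 4*N
v(h, Z) = sqrt(Z**2 + h**2)
v(O(-7), E(-3)) - 3102 = sqrt((-6 - 3)**2 + (4*(-7))**2) - 3102 = sqrt((-9)**2 + (-28)**2) - 3102 = sqrt(81 + 784) - 3102 = sqrt(865) - 3102 = -3102 + sqrt(865)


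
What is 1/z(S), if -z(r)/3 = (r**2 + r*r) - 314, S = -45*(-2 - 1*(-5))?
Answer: -1/108408 ≈ -9.2244e-6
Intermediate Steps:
S = -135 (S = -45*(-2 + 5) = -45*3 = -135)
z(r) = 942 - 6*r**2 (z(r) = -3*((r**2 + r*r) - 314) = -3*((r**2 + r**2) - 314) = -3*(2*r**2 - 314) = -3*(-314 + 2*r**2) = 942 - 6*r**2)
1/z(S) = 1/(942 - 6*(-135)**2) = 1/(942 - 6*18225) = 1/(942 - 109350) = 1/(-108408) = -1/108408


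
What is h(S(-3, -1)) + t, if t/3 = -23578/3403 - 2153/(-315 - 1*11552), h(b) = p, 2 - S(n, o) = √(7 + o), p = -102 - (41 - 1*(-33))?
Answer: -7924898977/40383401 ≈ -196.24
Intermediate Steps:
p = -176 (p = -102 - (41 + 33) = -102 - 1*74 = -102 - 74 = -176)
S(n, o) = 2 - √(7 + o)
h(b) = -176
t = -817420401/40383401 (t = 3*(-23578/3403 - 2153/(-315 - 1*11552)) = 3*(-23578*1/3403 - 2153/(-315 - 11552)) = 3*(-23578/3403 - 2153/(-11867)) = 3*(-23578/3403 - 2153*(-1/11867)) = 3*(-23578/3403 + 2153/11867) = 3*(-272473467/40383401) = -817420401/40383401 ≈ -20.241)
h(S(-3, -1)) + t = -176 - 817420401/40383401 = -7924898977/40383401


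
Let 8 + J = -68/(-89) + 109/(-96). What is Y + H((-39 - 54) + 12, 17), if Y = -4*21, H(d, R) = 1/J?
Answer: -6016644/71525 ≈ -84.120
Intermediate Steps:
J = -71525/8544 (J = -8 + (-68/(-89) + 109/(-96)) = -8 + (-68*(-1/89) + 109*(-1/96)) = -8 + (68/89 - 109/96) = -8 - 3173/8544 = -71525/8544 ≈ -8.3714)
H(d, R) = -8544/71525 (H(d, R) = 1/(-71525/8544) = -8544/71525)
Y = -84
Y + H((-39 - 54) + 12, 17) = -84 - 8544/71525 = -6016644/71525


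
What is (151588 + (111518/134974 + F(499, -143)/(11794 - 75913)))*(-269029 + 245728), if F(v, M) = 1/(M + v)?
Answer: -1813749712582864985091/513494275756 ≈ -3.5322e+9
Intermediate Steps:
(151588 + (111518/134974 + F(499, -143)/(11794 - 75913)))*(-269029 + 245728) = (151588 + (111518/134974 + 1/((-143 + 499)*(11794 - 75913))))*(-269029 + 245728) = (151588 + (111518*(1/134974) + 1/(356*(-64119))))*(-23301) = (151588 + (55759/67487 + (1/356)*(-1/64119)))*(-23301) = (151588 + (55759/67487 - 1/22826364))*(-23301) = (151588 + 1272775162789/1540482827268)*(-23301) = (233519983595064373/1540482827268)*(-23301) = -1813749712582864985091/513494275756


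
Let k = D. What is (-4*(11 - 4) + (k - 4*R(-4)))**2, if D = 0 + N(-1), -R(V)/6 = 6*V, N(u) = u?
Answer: 366025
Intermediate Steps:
R(V) = -36*V
D = -1 (D = 0 - 1 = -1)
k = -1
(-4*(11 - 4) + (k - 4*R(-4)))**2 = (-4*(11 - 4) + (-1 - (-144)*(-4)))**2 = (-4*7 + (-1 - 4*144))**2 = (-28 + (-1 - 576))**2 = (-28 - 577)**2 = (-605)**2 = 366025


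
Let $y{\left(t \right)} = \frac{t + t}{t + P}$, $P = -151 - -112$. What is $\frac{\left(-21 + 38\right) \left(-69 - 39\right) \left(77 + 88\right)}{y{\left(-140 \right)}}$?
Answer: $- \frac{2711313}{14} \approx -1.9367 \cdot 10^{5}$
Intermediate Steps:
$P = -39$ ($P = -151 + 112 = -39$)
$y{\left(t \right)} = \frac{2 t}{-39 + t}$ ($y{\left(t \right)} = \frac{t + t}{t - 39} = \frac{2 t}{-39 + t}$)
$\frac{\left(-21 + 38\right) \left(-69 - 39\right) \left(77 + 88\right)}{y{\left(-140 \right)}} = \frac{\left(-21 + 38\right) \left(-69 - 39\right) \left(77 + 88\right)}{2 \left(-140\right) \frac{1}{-39 - 140}} = \frac{17 \left(-108\right) 165}{2 \left(-140\right) \frac{1}{-179}} = \frac{\left(-1836\right) 165}{2 \left(-140\right) \left(- \frac{1}{179}\right)} = - \frac{302940}{\frac{280}{179}} = \left(-302940\right) \frac{179}{280} = - \frac{2711313}{14}$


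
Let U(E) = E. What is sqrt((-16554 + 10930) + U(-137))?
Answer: I*sqrt(5761) ≈ 75.901*I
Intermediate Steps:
sqrt((-16554 + 10930) + U(-137)) = sqrt((-16554 + 10930) - 137) = sqrt(-5624 - 137) = sqrt(-5761) = I*sqrt(5761)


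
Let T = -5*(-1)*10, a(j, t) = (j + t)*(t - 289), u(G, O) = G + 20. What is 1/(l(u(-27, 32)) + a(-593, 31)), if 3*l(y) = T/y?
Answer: 21/3044866 ≈ 6.8969e-6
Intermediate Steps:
u(G, O) = 20 + G
a(j, t) = (-289 + t)*(j + t) (a(j, t) = (j + t)*(-289 + t) = (-289 + t)*(j + t))
T = 50 (T = 5*10 = 50)
l(y) = 50/(3*y) (l(y) = (50/y)/3 = 50/(3*y))
1/(l(u(-27, 32)) + a(-593, 31)) = 1/(50/(3*(20 - 27)) + (31**2 - 289*(-593) - 289*31 - 593*31)) = 1/((50/3)/(-7) + (961 + 171377 - 8959 - 18383)) = 1/((50/3)*(-1/7) + 144996) = 1/(-50/21 + 144996) = 1/(3044866/21) = 21/3044866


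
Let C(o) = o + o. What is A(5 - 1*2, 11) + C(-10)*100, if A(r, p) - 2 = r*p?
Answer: -1965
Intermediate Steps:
C(o) = 2*o
A(r, p) = 2 + p*r (A(r, p) = 2 + r*p = 2 + p*r)
A(5 - 1*2, 11) + C(-10)*100 = (2 + 11*(5 - 1*2)) + (2*(-10))*100 = (2 + 11*(5 - 2)) - 20*100 = (2 + 11*3) - 2000 = (2 + 33) - 2000 = 35 - 2000 = -1965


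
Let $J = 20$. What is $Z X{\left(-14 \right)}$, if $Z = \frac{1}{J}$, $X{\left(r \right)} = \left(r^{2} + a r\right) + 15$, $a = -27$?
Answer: $\frac{589}{20} \approx 29.45$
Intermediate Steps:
$X{\left(r \right)} = 15 + r^{2} - 27 r$ ($X{\left(r \right)} = \left(r^{2} - 27 r\right) + 15 = 15 + r^{2} - 27 r$)
$Z = \frac{1}{20} \approx 0.05$
$Z X{\left(-14 \right)} = \frac{15 + \left(-14\right)^{2} - -378}{20} = \frac{15 + 196 + 378}{20} = \frac{1}{20} \cdot 589 = \frac{589}{20}$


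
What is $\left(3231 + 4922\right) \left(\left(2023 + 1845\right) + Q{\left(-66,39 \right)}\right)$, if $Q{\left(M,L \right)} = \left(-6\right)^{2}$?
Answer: $31829312$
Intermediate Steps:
$Q{\left(M,L \right)} = 36$
$\left(3231 + 4922\right) \left(\left(2023 + 1845\right) + Q{\left(-66,39 \right)}\right) = \left(3231 + 4922\right) \left(\left(2023 + 1845\right) + 36\right) = 8153 \left(3868 + 36\right) = 8153 \cdot 3904 = 31829312$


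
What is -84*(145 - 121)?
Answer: -2016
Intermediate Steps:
-84*(145 - 121) = -84*24 = -2016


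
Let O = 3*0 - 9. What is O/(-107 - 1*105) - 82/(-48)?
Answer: 2227/1272 ≈ 1.7508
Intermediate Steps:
O = -9 (O = 0 - 9 = -9)
O/(-107 - 1*105) - 82/(-48) = -9/(-107 - 1*105) - 82/(-48) = -9/(-107 - 105) - 82*(-1/48) = -9/(-212) + 41/24 = -9*(-1/212) + 41/24 = 9/212 + 41/24 = 2227/1272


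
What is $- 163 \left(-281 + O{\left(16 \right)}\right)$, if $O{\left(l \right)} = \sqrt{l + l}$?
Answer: $45803 - 652 \sqrt{2} \approx 44881.0$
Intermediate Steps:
$O{\left(l \right)} = \sqrt{2} \sqrt{l}$ ($O{\left(l \right)} = \sqrt{2 l} = \sqrt{2} \sqrt{l}$)
$- 163 \left(-281 + O{\left(16 \right)}\right) = - 163 \left(-281 + \sqrt{2} \sqrt{16}\right) = - 163 \left(-281 + \sqrt{2} \cdot 4\right) = - 163 \left(-281 + 4 \sqrt{2}\right) = 45803 - 652 \sqrt{2}$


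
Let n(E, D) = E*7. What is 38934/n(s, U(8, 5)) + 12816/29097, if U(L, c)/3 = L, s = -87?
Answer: -5952686/93757 ≈ -63.491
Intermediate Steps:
U(L, c) = 3*L
n(E, D) = 7*E
38934/n(s, U(8, 5)) + 12816/29097 = 38934/((7*(-87))) + 12816/29097 = 38934/(-609) + 12816*(1/29097) = 38934*(-1/609) + 1424/3233 = -1854/29 + 1424/3233 = -5952686/93757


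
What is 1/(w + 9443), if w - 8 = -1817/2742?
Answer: 2742/25912825 ≈ 0.00010582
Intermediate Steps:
w = 20119/2742 (w = 8 - 1817/2742 = 20119/2742 ≈ 7.3373)
1/(w + 9443) = 1/(20119/2742 + 9443) = 1/(25912825/2742) = 2742/25912825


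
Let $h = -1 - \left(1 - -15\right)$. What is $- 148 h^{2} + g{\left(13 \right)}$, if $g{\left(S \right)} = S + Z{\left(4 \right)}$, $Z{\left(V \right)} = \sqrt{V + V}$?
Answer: $-42759 + 2 \sqrt{2} \approx -42756.0$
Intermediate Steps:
$Z{\left(V \right)} = \sqrt{2} \sqrt{V}$ ($Z{\left(V \right)} = \sqrt{2 V} = \sqrt{2} \sqrt{V}$)
$g{\left(S \right)} = S + 2 \sqrt{2}$ ($g{\left(S \right)} = S + \sqrt{2} \sqrt{4} = S + \sqrt{2} \cdot 2 = S + 2 \sqrt{2}$)
$h = -17$ ($h = -1 - \left(1 + 15\right) = -1 - 16 = -17$)
$- 148 h^{2} + g{\left(13 \right)} = - 148 \left(-17\right)^{2} + \left(13 + 2 \sqrt{2}\right) = \left(-148\right) 289 + \left(13 + 2 \sqrt{2}\right) = -42772 + \left(13 + 2 \sqrt{2}\right) = -42759 + 2 \sqrt{2}$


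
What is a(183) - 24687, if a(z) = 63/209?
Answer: -5159520/209 ≈ -24687.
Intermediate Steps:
a(z) = 63/209 (a(z) = 63*(1/209) = 63/209)
a(183) - 24687 = 63/209 - 24687 = -5159520/209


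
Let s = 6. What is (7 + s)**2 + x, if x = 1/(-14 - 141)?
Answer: 26194/155 ≈ 168.99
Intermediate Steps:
x = -1/155 (x = 1/(-155) = -1/155 ≈ -0.0064516)
(7 + s)**2 + x = (7 + 6)**2 - 1/155 = 13**2 - 1/155 = 169 - 1/155 = 26194/155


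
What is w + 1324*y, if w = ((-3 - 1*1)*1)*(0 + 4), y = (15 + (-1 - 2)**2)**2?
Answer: 762608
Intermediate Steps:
y = 576 (y = (15 + (-3)**2)**2 = (15 + 9)**2 = 24**2 = 576)
w = -16 (w = ((-3 - 1)*1)*4 = -4*1*4 = -4*4 = -16)
w + 1324*y = -16 + 1324*576 = -16 + 762624 = 762608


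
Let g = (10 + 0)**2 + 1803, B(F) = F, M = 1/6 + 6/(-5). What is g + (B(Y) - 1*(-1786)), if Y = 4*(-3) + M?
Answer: 110279/30 ≈ 3676.0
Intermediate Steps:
M = -31/30 (M = 1*(1/6) + 6*(-1/5) = 1/6 - 6/5 = -31/30 ≈ -1.0333)
Y = -391/30 (Y = 4*(-3) - 31/30 = -12 - 31/30 = -391/30 ≈ -13.033)
g = 1903 (g = 10**2 + 1803 = 100 + 1803 = 1903)
g + (B(Y) - 1*(-1786)) = 1903 + (-391/30 - 1*(-1786)) = 1903 + (-391/30 + 1786) = 1903 + 53189/30 = 110279/30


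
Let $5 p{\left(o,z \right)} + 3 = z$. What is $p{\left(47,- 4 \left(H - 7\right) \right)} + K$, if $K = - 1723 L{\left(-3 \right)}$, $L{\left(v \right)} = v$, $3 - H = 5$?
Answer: $\frac{25878}{5} \approx 5175.6$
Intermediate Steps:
$H = -2$ ($H = 3 - 5 = -2$)
$K = 5169$ ($K = \left(-1723\right) \left(-3\right) = 5169$)
$p{\left(o,z \right)} = - \frac{3}{5} + \frac{z}{5}$
$p{\left(47,- 4 \left(H - 7\right) \right)} + K = \left(- \frac{3}{5} + \frac{\left(-4\right) \left(-2 - 7\right)}{5}\right) + 5169 = \left(- \frac{3}{5} + \frac{\left(-4\right) \left(-9\right)}{5}\right) + 5169 = \left(- \frac{3}{5} + \frac{1}{5} \cdot 36\right) + 5169 = \left(- \frac{3}{5} + \frac{36}{5}\right) + 5169 = \frac{33}{5} + 5169 = \frac{25878}{5}$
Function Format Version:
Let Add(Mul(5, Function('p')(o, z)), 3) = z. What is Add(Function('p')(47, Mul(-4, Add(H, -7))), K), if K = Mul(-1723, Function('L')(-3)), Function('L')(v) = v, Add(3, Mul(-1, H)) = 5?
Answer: Rational(25878, 5) ≈ 5175.6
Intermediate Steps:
H = -2 (H = Add(3, Mul(-1, 5)) = Add(3, -5) = -2)
K = 5169 (K = Mul(-1723, -3) = 5169)
Function('p')(o, z) = Add(Rational(-3, 5), Mul(Rational(1, 5), z))
Add(Function('p')(47, Mul(-4, Add(H, -7))), K) = Add(Add(Rational(-3, 5), Mul(Rational(1, 5), Mul(-4, Add(-2, -7)))), 5169) = Add(Add(Rational(-3, 5), Mul(Rational(1, 5), Mul(-4, -9))), 5169) = Add(Add(Rational(-3, 5), Mul(Rational(1, 5), 36)), 5169) = Add(Add(Rational(-3, 5), Rational(36, 5)), 5169) = Add(Rational(33, 5), 5169) = Rational(25878, 5)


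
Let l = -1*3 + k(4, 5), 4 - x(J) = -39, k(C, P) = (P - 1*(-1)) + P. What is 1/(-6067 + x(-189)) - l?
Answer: -48193/6024 ≈ -8.0002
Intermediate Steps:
k(C, P) = 1 + 2*P (k(C, P) = (P + 1) + P = (1 + P) + P = 1 + 2*P)
x(J) = 43 (x(J) = 4 - 1*(-39) = 4 + 39 = 43)
l = 8 (l = -1*3 + (1 + 2*5) = -3 + (1 + 10) = -3 + 11 = 8)
1/(-6067 + x(-189)) - l = 1/(-6067 + 43) - 1*8 = 1/(-6024) - 8 = -1/6024 - 8 = -48193/6024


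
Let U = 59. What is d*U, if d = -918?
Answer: -54162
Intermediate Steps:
d*U = -918*59 = -54162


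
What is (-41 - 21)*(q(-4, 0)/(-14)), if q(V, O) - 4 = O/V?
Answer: 124/7 ≈ 17.714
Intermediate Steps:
q(V, O) = 4 + O/V
(-41 - 21)*(q(-4, 0)/(-14)) = (-41 - 21)*((4 + 0/(-4))/(-14)) = -62*(4 + 0*(-1/4))*(-1)/14 = -62*(4 + 0)*(-1)/14 = -248*(-1)/14 = -62*(-2/7) = 124/7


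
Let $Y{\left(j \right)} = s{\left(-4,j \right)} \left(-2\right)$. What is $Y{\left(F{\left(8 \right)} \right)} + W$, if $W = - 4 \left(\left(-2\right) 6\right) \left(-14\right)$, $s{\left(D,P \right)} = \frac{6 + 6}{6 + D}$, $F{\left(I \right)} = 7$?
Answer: $-684$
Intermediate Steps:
$s{\left(D,P \right)} = \frac{12}{6 + D}$
$Y{\left(j \right)} = -12$ ($Y{\left(j \right)} = \frac{12}{6 - 4} \left(-2\right) = \frac{12}{2} \left(-2\right) = 12 \cdot \frac{1}{2} \left(-2\right) = 6 \left(-2\right) = -12$)
$W = -672$ ($W = \left(-4\right) \left(-12\right) \left(-14\right) = 48 \left(-14\right) = -672$)
$Y{\left(F{\left(8 \right)} \right)} + W = -12 - 672 = -684$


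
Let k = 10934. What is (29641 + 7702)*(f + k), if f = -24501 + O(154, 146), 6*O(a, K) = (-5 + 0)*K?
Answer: -1533527638/3 ≈ -5.1118e+8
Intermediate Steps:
O(a, K) = -5*K/6 (O(a, K) = ((-5 + 0)*K)/6 = (-5*K)/6 = -5*K/6)
f = -73868/3 (f = -24501 - ⅚*146 = -24501 - 365/3 = -73868/3 ≈ -24623.)
(29641 + 7702)*(f + k) = (29641 + 7702)*(-73868/3 + 10934) = 37343*(-41066/3) = -1533527638/3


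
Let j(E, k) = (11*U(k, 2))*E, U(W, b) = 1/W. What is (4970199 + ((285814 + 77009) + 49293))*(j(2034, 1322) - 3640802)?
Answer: -12952858254234525/661 ≈ -1.9596e+13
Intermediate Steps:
j(E, k) = 11*E/k (j(E, k) = (11/k)*E = 11*E/k)
(4970199 + ((285814 + 77009) + 49293))*(j(2034, 1322) - 3640802) = (4970199 + ((285814 + 77009) + 49293))*(11*2034/1322 - 3640802) = (4970199 + (362823 + 49293))*(11*2034*(1/1322) - 3640802) = (4970199 + 412116)*(11187/661 - 3640802) = 5382315*(-2406558935/661) = -12952858254234525/661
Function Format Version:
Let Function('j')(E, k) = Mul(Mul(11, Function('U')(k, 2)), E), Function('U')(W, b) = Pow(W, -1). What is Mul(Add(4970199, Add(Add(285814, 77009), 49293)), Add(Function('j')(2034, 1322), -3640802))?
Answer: Rational(-12952858254234525, 661) ≈ -1.9596e+13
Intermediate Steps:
Function('j')(E, k) = Mul(11, E, Pow(k, -1)) (Function('j')(E, k) = Mul(Mul(11, Pow(k, -1)), E) = Mul(11, E, Pow(k, -1)))
Mul(Add(4970199, Add(Add(285814, 77009), 49293)), Add(Function('j')(2034, 1322), -3640802)) = Mul(Add(4970199, Add(Add(285814, 77009), 49293)), Add(Mul(11, 2034, Pow(1322, -1)), -3640802)) = Mul(Add(4970199, Add(362823, 49293)), Add(Mul(11, 2034, Rational(1, 1322)), -3640802)) = Mul(Add(4970199, 412116), Add(Rational(11187, 661), -3640802)) = Mul(5382315, Rational(-2406558935, 661)) = Rational(-12952858254234525, 661)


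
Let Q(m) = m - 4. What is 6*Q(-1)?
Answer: -30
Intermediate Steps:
Q(m) = -4 + m
6*Q(-1) = 6*(-4 - 1) = 6*(-5) = -30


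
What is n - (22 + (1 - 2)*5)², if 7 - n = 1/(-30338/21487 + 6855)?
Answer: -41528200741/147263047 ≈ -282.00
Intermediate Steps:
n = 1030819842/147263047 (n = 7 - 1/(-30338/21487 + 6855) = 7 - 1/147263047/21487 = 7 - 1*21487/147263047 = 7 - 21487/147263047 = 1030819842/147263047 ≈ 6.9999)
n - (22 + (1 - 2)*5)² = 1030819842/147263047 - (22 + (1 - 2)*5)² = 1030819842/147263047 - (22 - 1*5)² = 1030819842/147263047 - (22 - 5)² = 1030819842/147263047 - 1*17² = 1030819842/147263047 - 1*289 = 1030819842/147263047 - 289 = -41528200741/147263047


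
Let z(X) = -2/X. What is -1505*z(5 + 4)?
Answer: 3010/9 ≈ 334.44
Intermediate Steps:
-1505*z(5 + 4) = -(-3010)/(5 + 4) = -(-3010)/9 = -1505*(-2/9) = 3010/9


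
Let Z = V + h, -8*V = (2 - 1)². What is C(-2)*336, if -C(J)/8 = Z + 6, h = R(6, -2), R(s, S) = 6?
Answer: -31920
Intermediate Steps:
V = -⅛ (V = -(2 - 1)²/8 = -⅛*1² = -⅛*1 = -⅛ ≈ -0.12500)
h = 6
Z = 47/8 (Z = -⅛ + 6 = 47/8 ≈ 5.8750)
C(J) = -95 (C(J) = -8*(47/8 + 6) = -8*95/8 = -95)
C(-2)*336 = -95*336 = -31920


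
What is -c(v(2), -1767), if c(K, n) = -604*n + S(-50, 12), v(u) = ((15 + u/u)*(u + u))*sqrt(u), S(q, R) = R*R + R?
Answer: -1067424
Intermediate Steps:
S(q, R) = R + R**2 (S(q, R) = R**2 + R = R + R**2)
v(u) = 32*u**(3/2) (v(u) = ((15 + 1)*(2*u))*sqrt(u) = (16*(2*u))*sqrt(u) = (32*u)*sqrt(u) = 32*u**(3/2))
c(K, n) = 156 - 604*n (c(K, n) = -604*n + 12*(1 + 12) = -604*n + 12*13 = -604*n + 156 = 156 - 604*n)
-c(v(2), -1767) = -(156 - 604*(-1767)) = -(156 + 1067268) = -1*1067424 = -1067424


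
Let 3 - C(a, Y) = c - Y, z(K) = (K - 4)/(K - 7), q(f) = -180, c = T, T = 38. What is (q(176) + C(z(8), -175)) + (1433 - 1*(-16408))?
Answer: 17451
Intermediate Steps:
c = 38
z(K) = (-4 + K)/(-7 + K)
C(a, Y) = -35 + Y (C(a, Y) = 3 - (38 - Y) = 3 + (-38 + Y) = -35 + Y)
(q(176) + C(z(8), -175)) + (1433 - 1*(-16408)) = (-180 + (-35 - 175)) + (1433 - 1*(-16408)) = (-180 - 210) + (1433 + 16408) = -390 + 17841 = 17451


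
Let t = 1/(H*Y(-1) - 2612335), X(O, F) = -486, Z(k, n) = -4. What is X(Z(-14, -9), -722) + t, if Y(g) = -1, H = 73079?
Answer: -1305111205/2685414 ≈ -486.00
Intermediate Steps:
t = -1/2685414 (t = 1/(73079*(-1) - 2612335) = 1/(-73079 - 2612335) = 1/(-2685414) = -1/2685414 ≈ -3.7238e-7)
X(Z(-14, -9), -722) + t = -486 - 1/2685414 = -1305111205/2685414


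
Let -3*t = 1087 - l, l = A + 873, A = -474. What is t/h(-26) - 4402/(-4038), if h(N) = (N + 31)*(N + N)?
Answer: 258821/131235 ≈ 1.9722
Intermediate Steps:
l = 399 (l = -474 + 873 = 399)
h(N) = 2*N*(31 + N) (h(N) = (31 + N)*(2*N) = 2*N*(31 + N))
t = -688/3 (t = -(1087 - 1*399)/3 = -(1087 - 399)/3 = -⅓*688 = -688/3 ≈ -229.33)
t/h(-26) - 4402/(-4038) = -688*(-1/(52*(31 - 26)))/3 - 4402/(-4038) = -688/(3*(2*(-26)*5)) - 4402*(-1/4038) = -688/3/(-260) + 2201/2019 = -688/3*(-1/260) + 2201/2019 = 172/195 + 2201/2019 = 258821/131235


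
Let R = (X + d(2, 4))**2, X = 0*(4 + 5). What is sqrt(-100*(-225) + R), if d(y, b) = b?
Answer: 2*sqrt(5629) ≈ 150.05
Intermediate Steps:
X = 0 (X = 0*9 = 0)
R = 16 (R = (0 + 4)**2 = 4**2 = 16)
sqrt(-100*(-225) + R) = sqrt(-100*(-225) + 16) = sqrt(22500 + 16) = sqrt(22516) = 2*sqrt(5629)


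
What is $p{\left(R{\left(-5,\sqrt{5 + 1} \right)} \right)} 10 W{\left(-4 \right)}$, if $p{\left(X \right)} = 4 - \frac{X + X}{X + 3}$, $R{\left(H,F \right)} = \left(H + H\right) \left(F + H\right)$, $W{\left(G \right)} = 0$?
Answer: $0$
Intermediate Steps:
$R{\left(H,F \right)} = 2 H \left(F + H\right)$
$p{\left(X \right)} = 4 - \frac{2 X}{3 + X}$
$p{\left(R{\left(-5,\sqrt{5 + 1} \right)} \right)} 10 W{\left(-4 \right)} = \frac{2 \left(6 + 2 \left(-5\right) \left(\sqrt{5 + 1} - 5\right)\right)}{3 + 2 \left(-5\right) \left(\sqrt{5 + 1} - 5\right)} 10 \cdot 0 = \frac{2 \left(6 + 2 \left(-5\right) \left(\sqrt{6} - 5\right)\right)}{3 + 2 \left(-5\right) \left(\sqrt{6} - 5\right)} 10 \cdot 0 = \frac{2 \left(6 + 2 \left(-5\right) \left(-5 + \sqrt{6}\right)\right)}{3 + 2 \left(-5\right) \left(-5 + \sqrt{6}\right)} 10 \cdot 0 = \frac{2 \left(6 + \left(50 - 10 \sqrt{6}\right)\right)}{3 + \left(50 - 10 \sqrt{6}\right)} 10 \cdot 0 = \frac{2 \left(56 - 10 \sqrt{6}\right)}{53 - 10 \sqrt{6}} \cdot 10 \cdot 0 = \frac{20 \left(56 - 10 \sqrt{6}\right)}{53 - 10 \sqrt{6}} \cdot 0 = 0$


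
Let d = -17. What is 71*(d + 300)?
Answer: 20093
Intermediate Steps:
71*(d + 300) = 71*(-17 + 300) = 71*283 = 20093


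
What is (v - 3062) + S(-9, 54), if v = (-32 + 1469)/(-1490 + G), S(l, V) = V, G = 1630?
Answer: -419683/140 ≈ -2997.7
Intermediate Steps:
v = 1437/140 (v = (-32 + 1469)/(-1490 + 1630) = 1437/140 ≈ 10.264)
(v - 3062) + S(-9, 54) = (1437/140 - 3062) + 54 = -427243/140 + 54 = -419683/140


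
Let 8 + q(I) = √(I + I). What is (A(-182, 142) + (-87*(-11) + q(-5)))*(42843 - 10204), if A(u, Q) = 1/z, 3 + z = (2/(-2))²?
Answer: 61916183/2 + 32639*I*√10 ≈ 3.0958e+7 + 1.0321e+5*I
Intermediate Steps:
q(I) = -8 + √2*√I (q(I) = -8 + √(I + I) = -8 + √(2*I) = -8 + √2*√I)
z = -2 (z = -3 + (2/(-2))² = -3 + (2*(-½))² = -3 + (-1)² = -3 + 1 = -2)
A(u, Q) = -½ (A(u, Q) = 1/(-2) = -½)
(A(-182, 142) + (-87*(-11) + q(-5)))*(42843 - 10204) = (-½ + (-87*(-11) + (-8 + √2*√(-5))))*(42843 - 10204) = (-½ + (957 + (-8 + √2*(I*√5))))*32639 = (-½ + (957 + (-8 + I*√10)))*32639 = (-½ + (949 + I*√10))*32639 = (1897/2 + I*√10)*32639 = 61916183/2 + 32639*I*√10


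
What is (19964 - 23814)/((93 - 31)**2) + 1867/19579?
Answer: -34101201/37630838 ≈ -0.90620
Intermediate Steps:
(19964 - 23814)/((93 - 31)**2) + 1867/19579 = -3850/(62**2) + 1867*(1/19579) = -3850/3844 + 1867/19579 = -3850*1/3844 + 1867/19579 = -1925/1922 + 1867/19579 = -34101201/37630838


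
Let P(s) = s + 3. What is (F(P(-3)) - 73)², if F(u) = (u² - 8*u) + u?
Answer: 5329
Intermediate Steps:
P(s) = 3 + s
F(u) = u² - 7*u
(F(P(-3)) - 73)² = ((3 - 3)*(-7 + (3 - 3)) - 73)² = (0*(-7 + 0) - 73)² = (0*(-7) - 73)² = (0 - 73)² = (-73)² = 5329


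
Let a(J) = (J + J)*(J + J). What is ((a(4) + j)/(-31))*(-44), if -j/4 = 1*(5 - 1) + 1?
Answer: 1936/31 ≈ 62.452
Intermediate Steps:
a(J) = 4*J² (a(J) = (2*J)*(2*J) = 4*J²)
j = -20 (j = -4*(1*(5 - 1) + 1) = -4*(1*4 + 1) = -4*(4 + 1) = -4*5 = -20)
((a(4) + j)/(-31))*(-44) = ((4*4² - 20)/(-31))*(-44) = -(4*16 - 20)/31*(-44) = -(64 - 20)/31*(-44) = -1/31*44*(-44) = -44/31*(-44) = 1936/31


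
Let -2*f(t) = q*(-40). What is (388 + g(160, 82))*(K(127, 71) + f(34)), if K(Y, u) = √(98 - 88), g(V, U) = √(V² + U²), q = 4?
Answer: 2*(80 + √10)*(194 + √8081) ≈ 47219.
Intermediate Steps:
f(t) = 80 (f(t) = -2*(-40) = -½*(-160) = 80)
g(V, U) = √(U² + V²)
K(Y, u) = √10
(388 + g(160, 82))*(K(127, 71) + f(34)) = (388 + √(82² + 160²))*(√10 + 80) = (388 + √(6724 + 25600))*(80 + √10) = (388 + √32324)*(80 + √10) = (388 + 2*√8081)*(80 + √10) = (80 + √10)*(388 + 2*√8081)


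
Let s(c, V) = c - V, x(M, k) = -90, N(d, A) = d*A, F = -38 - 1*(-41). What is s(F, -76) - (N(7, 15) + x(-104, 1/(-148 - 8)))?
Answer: 64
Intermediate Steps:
F = 3 (F = -38 + 41 = 3)
N(d, A) = A*d
s(F, -76) - (N(7, 15) + x(-104, 1/(-148 - 8))) = (3 - 1*(-76)) - (15*7 - 90) = (3 + 76) - (105 - 90) = 79 - 1*15 = 79 - 15 = 64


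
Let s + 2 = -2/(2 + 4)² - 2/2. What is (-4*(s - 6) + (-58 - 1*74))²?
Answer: 743044/81 ≈ 9173.4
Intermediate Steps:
s = -55/18 (s = -2 + (-2/(2 + 4)² - 2/2) = -2 + (-2/(6²) - 2*½) = -2 + (-2/36 - 1) = -2 + (-2*1/36 - 1) = -2 + (-1/18 - 1) = -2 - 19/18 = -55/18 ≈ -3.0556)
(-4*(s - 6) + (-58 - 1*74))² = (-4*(-55/18 - 6) + (-58 - 1*74))² = (-4*(-163/18) + (-58 - 74))² = (326/9 - 132)² = (-862/9)² = 743044/81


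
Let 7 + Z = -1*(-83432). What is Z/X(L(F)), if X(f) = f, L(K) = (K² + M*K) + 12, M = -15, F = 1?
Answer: -83425/2 ≈ -41713.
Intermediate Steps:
L(K) = 12 + K² - 15*K (L(K) = (K² - 15*K) + 12 = 12 + K² - 15*K)
Z = 83425 (Z = -7 - 1*(-83432) = -7 + 83432 = 83425)
Z/X(L(F)) = 83425/(12 + 1² - 15*1) = 83425/(12 + 1 - 15) = 83425/(-2) = 83425*(-½) = -83425/2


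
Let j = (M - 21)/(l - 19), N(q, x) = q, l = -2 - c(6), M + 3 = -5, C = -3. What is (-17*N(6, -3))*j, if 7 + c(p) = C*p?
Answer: 1479/2 ≈ 739.50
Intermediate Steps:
M = -8 (M = -3 - 5 = -8)
c(p) = -7 - 3*p
l = 23 (l = -2 - (-7 - 3*6) = -2 - (-7 - 18) = -2 - 1*(-25) = -2 + 25 = 23)
j = -29/4 (j = (-8 - 21)/(23 - 19) = -29/4 ≈ -7.2500)
(-17*N(6, -3))*j = -17*6*(-29/4) = -102*(-29/4) = 1479/2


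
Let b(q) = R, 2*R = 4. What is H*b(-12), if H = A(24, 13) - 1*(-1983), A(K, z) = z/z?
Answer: 3968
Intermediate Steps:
A(K, z) = 1
R = 2 (R = (1/2)*4 = 2)
b(q) = 2
H = 1984 (H = 1 - 1*(-1983) = 1 + 1983 = 1984)
H*b(-12) = 1984*2 = 3968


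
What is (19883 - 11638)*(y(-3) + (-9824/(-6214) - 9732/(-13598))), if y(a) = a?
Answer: -9423482585/1624961 ≈ -5799.2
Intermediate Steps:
(19883 - 11638)*(y(-3) + (-9824/(-6214) - 9732/(-13598))) = (19883 - 11638)*(-3 + (-9824/(-6214) - 9732/(-13598))) = 8245*(-3 + (-9824*(-1/6214) - 9732*(-1/13598))) = 8245*(-3 + (4912/3107 + 4866/6799)) = 8245*(-3 + 3731950/1624961) = 8245*(-1142933/1624961) = -9423482585/1624961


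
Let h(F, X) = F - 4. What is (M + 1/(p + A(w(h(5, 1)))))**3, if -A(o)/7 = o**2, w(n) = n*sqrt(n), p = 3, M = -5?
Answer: -9261/64 ≈ -144.70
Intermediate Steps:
h(F, X) = -4 + F
w(n) = n**(3/2)
A(o) = -7*o**2
(M + 1/(p + A(w(h(5, 1)))))**3 = (-5 + 1/(3 - 7*(-4 + 5)**3))**3 = (-5 + 1/(3 - 7*(1**(3/2))**2))**3 = (-5 + 1/(3 - 7*1**2))**3 = (-5 + 1/(3 - 7*1))**3 = (-5 + 1/(3 - 7))**3 = (-5 + 1/(-4))**3 = (-5 - 1/4)**3 = (-21/4)**3 = -9261/64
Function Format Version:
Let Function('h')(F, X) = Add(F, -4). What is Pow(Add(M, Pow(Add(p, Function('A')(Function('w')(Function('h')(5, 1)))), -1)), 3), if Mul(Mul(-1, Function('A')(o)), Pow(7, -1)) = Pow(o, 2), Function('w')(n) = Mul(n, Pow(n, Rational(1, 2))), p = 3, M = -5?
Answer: Rational(-9261, 64) ≈ -144.70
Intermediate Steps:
Function('h')(F, X) = Add(-4, F)
Function('w')(n) = Pow(n, Rational(3, 2))
Function('A')(o) = Mul(-7, Pow(o, 2))
Pow(Add(M, Pow(Add(p, Function('A')(Function('w')(Function('h')(5, 1)))), -1)), 3) = Pow(Add(-5, Pow(Add(3, Mul(-7, Pow(Pow(Add(-4, 5), Rational(3, 2)), 2))), -1)), 3) = Pow(Add(-5, Pow(Add(3, Mul(-7, Pow(Pow(1, Rational(3, 2)), 2))), -1)), 3) = Pow(Add(-5, Pow(Add(3, Mul(-7, Pow(1, 2))), -1)), 3) = Pow(Add(-5, Pow(Add(3, Mul(-7, 1)), -1)), 3) = Pow(Add(-5, Pow(Add(3, -7), -1)), 3) = Pow(Add(-5, Pow(-4, -1)), 3) = Pow(Add(-5, Rational(-1, 4)), 3) = Pow(Rational(-21, 4), 3) = Rational(-9261, 64)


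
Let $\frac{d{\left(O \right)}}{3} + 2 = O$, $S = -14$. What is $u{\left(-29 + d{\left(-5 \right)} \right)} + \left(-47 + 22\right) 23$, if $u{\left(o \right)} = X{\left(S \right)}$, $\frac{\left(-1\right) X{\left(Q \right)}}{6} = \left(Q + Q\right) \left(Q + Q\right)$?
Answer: $-5279$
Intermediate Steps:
$X{\left(Q \right)} = - 24 Q^{2}$ ($X{\left(Q \right)} = - 6 \left(Q + Q\right) \left(Q + Q\right) = - 6 \cdot 2 Q 2 Q = - 6 \cdot 4 Q^{2} = - 24 Q^{2}$)
$d{\left(O \right)} = -6 + 3 O$
$u{\left(o \right)} = -4704$ ($u{\left(o \right)} = - 24 \left(-14\right)^{2} = \left(-24\right) 196 = -4704$)
$u{\left(-29 + d{\left(-5 \right)} \right)} + \left(-47 + 22\right) 23 = -4704 + \left(-47 + 22\right) 23 = -4704 - 575 = -5279$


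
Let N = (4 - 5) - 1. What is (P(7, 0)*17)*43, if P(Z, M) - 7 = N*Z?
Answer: -5117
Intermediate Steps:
N = -2 (N = -1 - 1 = -2)
P(Z, M) = 7 - 2*Z
(P(7, 0)*17)*43 = ((7 - 2*7)*17)*43 = ((7 - 14)*17)*43 = -7*17*43 = -119*43 = -5117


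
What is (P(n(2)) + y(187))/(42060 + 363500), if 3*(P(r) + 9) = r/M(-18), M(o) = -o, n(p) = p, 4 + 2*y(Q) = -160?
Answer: -307/1368765 ≈ -0.00022429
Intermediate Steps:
y(Q) = -82 (y(Q) = -2 + (1/2)*(-160) = -2 - 80 = -82)
P(r) = -9 + r/54 (P(r) = -9 + (r/((-1*(-18))))/3 = -9 + (r/18)/3 = -9 + r/54)
(P(n(2)) + y(187))/(42060 + 363500) = ((-9 + (1/54)*2) - 82)/(42060 + 363500) = ((-9 + 1/27) - 82)/405560 = (-242/27 - 82)*(1/405560) = -2456/27*1/405560 = -307/1368765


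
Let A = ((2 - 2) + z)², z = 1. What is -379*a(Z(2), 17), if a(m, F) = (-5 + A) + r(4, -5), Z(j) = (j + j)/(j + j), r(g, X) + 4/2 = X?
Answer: 4169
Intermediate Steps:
r(g, X) = -2 + X
Z(j) = 1 (Z(j) = (2*j)/((2*j)) = (2*j)*(1/(2*j)) = 1)
A = 1 (A = ((2 - 2) + 1)² = (0 + 1)² = 1² = 1)
a(m, F) = -11 (a(m, F) = (-5 + 1) + (-2 - 5) = -4 - 7 = -11)
-379*a(Z(2), 17) = -379*(-11) = 4169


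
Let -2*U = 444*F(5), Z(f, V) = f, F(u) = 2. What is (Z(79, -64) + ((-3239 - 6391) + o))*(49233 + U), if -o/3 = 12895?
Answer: -2353386204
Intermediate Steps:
o = -38685 (o = -3*12895 = -38685)
U = -444 (U = -222*2 = -1/2*888 = -444)
(Z(79, -64) + ((-3239 - 6391) + o))*(49233 + U) = (79 + ((-3239 - 6391) - 38685))*(49233 - 444) = (79 + (-9630 - 38685))*48789 = (79 - 48315)*48789 = -48236*48789 = -2353386204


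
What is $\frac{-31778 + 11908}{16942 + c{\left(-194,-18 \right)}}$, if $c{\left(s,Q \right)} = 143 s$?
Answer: $\frac{1987}{1080} \approx 1.8398$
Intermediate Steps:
$\frac{-31778 + 11908}{16942 + c{\left(-194,-18 \right)}} = \frac{-31778 + 11908}{16942 + 143 \left(-194\right)} = - \frac{19870}{16942 - 27742} = - \frac{19870}{-10800} = \left(-19870\right) \left(- \frac{1}{10800}\right) = \frac{1987}{1080}$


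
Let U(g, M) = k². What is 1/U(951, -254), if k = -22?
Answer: 1/484 ≈ 0.0020661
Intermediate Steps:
U(g, M) = 484 (U(g, M) = (-22)² = 484)
1/U(951, -254) = 1/484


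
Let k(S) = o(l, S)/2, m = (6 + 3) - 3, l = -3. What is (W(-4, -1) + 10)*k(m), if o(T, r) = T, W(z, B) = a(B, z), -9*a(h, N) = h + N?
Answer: -95/6 ≈ -15.833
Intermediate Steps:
a(h, N) = -N/9 - h/9 (a(h, N) = -(h + N)/9 = -(N + h)/9 = -N/9 - h/9)
W(z, B) = -B/9 - z/9 (W(z, B) = -z/9 - B/9 = -B/9 - z/9)
m = 6 (m = 9 - 3 = 6)
k(S) = -3/2
(W(-4, -1) + 10)*k(m) = ((-1/9*(-1) - 1/9*(-4)) + 10)*(-3/2) = ((1/9 + 4/9) + 10)*(-3/2) = (5/9 + 10)*(-3/2) = (95/9)*(-3/2) = -95/6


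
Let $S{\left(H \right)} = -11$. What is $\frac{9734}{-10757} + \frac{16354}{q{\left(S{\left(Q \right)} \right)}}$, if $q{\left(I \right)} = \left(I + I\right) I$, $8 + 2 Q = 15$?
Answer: $\frac{2799425}{41987} \approx 66.674$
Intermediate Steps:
$Q = \frac{7}{2}$ ($Q = -4 + \frac{1}{2} \cdot 15 = -4 + \frac{15}{2} = \frac{7}{2} \approx 3.5$)
$q{\left(I \right)} = 2 I^{2}$ ($q{\left(I \right)} = 2 I I = 2 I^{2}$)
$\frac{9734}{-10757} + \frac{16354}{q{\left(S{\left(Q \right)} \right)}} = \frac{9734}{-10757} + \frac{16354}{2 \left(-11\right)^{2}} = 9734 \left(- \frac{1}{10757}\right) + \frac{16354}{2 \cdot 121} = - \frac{314}{347} + \frac{16354}{242} = - \frac{314}{347} + 16354 \cdot \frac{1}{242} = - \frac{314}{347} + \frac{8177}{121} = \frac{2799425}{41987}$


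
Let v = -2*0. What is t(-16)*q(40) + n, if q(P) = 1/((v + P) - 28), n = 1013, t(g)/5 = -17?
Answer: 12071/12 ≈ 1005.9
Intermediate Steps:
t(g) = -85 (t(g) = 5*(-17) = -85)
v = 0
q(P) = 1/(-28 + P) (q(P) = 1/((0 + P) - 28) = 1/(P - 28) = 1/(-28 + P))
t(-16)*q(40) + n = -85/(-28 + 40) + 1013 = -85/12 + 1013 = 12071/12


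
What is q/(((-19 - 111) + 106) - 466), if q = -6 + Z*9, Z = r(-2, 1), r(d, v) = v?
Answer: -3/490 ≈ -0.0061224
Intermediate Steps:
Z = 1
q = 3 (q = -6 + 1*9 = -6 + 9 = 3)
q/(((-19 - 111) + 106) - 466) = 3/(((-19 - 111) + 106) - 466) = 3/((-130 + 106) - 466) = 3/(-24 - 466) = 3/(-490) = 3*(-1/490) = -3/490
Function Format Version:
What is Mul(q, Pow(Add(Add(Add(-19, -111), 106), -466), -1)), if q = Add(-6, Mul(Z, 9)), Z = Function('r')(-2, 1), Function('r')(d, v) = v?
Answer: Rational(-3, 490) ≈ -0.0061224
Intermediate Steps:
Z = 1
q = 3 (q = Add(-6, Mul(1, 9)) = Add(-6, 9) = 3)
Mul(q, Pow(Add(Add(Add(-19, -111), 106), -466), -1)) = Mul(3, Pow(Add(Add(Add(-19, -111), 106), -466), -1)) = Mul(3, Pow(Add(Add(-130, 106), -466), -1)) = Mul(3, Pow(Add(-24, -466), -1)) = Mul(3, Pow(-490, -1)) = Mul(3, Rational(-1, 490)) = Rational(-3, 490)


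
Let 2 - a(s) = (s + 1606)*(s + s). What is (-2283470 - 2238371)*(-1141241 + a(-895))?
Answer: -594400521291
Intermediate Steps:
a(s) = 2 - 2*s*(1606 + s) (a(s) = 2 - (s + 1606)*(s + s) = 2 - (1606 + s)*2*s = 2 - 2*s*(1606 + s))
(-2283470 - 2238371)*(-1141241 + a(-895)) = (-2283470 - 2238371)*(-1141241 + (2 - 3212*(-895) - 2*(-895)²)) = -4521841*(-1141241 + (2 + 2874740 - 2*801025)) = -4521841*(-1141241 + (2 + 2874740 - 1602050)) = -4521841*(-1141241 + 1272692) = -4521841*131451 = -594400521291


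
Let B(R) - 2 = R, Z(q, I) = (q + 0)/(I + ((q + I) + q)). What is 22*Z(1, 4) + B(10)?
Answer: 71/5 ≈ 14.200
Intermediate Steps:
Z(q, I) = q/(2*I + 2*q) (Z(q, I) = q/(I + ((I + q) + q)) = q/(I + (I + 2*q)) = q/(2*I + 2*q))
B(R) = 2 + R
22*Z(1, 4) + B(10) = 22*((½)*1/(4 + 1)) + (2 + 10) = 22*((½)*1/5) + 12 = 22*((½)*1*(⅕)) + 12 = 22*(⅒) + 12 = 11/5 + 12 = 71/5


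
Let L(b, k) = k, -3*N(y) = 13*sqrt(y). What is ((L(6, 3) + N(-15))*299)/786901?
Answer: 897/786901 - 3887*I*sqrt(15)/2360703 ≈ 0.0011399 - 0.006377*I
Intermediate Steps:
N(y) = -13*sqrt(y)/3
((L(6, 3) + N(-15))*299)/786901 = ((3 - 13*I*sqrt(15)/3)*299)/786901 = ((3 - 13*I*sqrt(15)/3)*299)*(1/786901) = (897 - 3887*I*sqrt(15)/3)*(1/786901) = 897/786901 - 3887*I*sqrt(15)/2360703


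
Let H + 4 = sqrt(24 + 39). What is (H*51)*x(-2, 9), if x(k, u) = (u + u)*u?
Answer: -33048 + 24786*sqrt(7) ≈ 32530.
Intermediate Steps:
H = -4 + 3*sqrt(7) (H = -4 + sqrt(24 + 39) = -4 + sqrt(63) = -4 + 3*sqrt(7) ≈ 3.9373)
x(k, u) = 2*u**2 (x(k, u) = (2*u)*u = 2*u**2)
(H*51)*x(-2, 9) = ((-4 + 3*sqrt(7))*51)*(2*9**2) = (-204 + 153*sqrt(7))*(2*81) = (-204 + 153*sqrt(7))*162 = -33048 + 24786*sqrt(7)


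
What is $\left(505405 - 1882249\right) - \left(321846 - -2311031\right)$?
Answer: $-4009721$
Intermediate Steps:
$\left(505405 - 1882249\right) - \left(321846 - -2311031\right) = -1376844 - \left(321846 + 2311031\right) = -1376844 - 2632877 = -4009721$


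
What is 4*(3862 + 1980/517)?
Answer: 726776/47 ≈ 15463.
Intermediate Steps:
4*(3862 + 1980/517) = 4*(3862 + 1980*(1/517)) = 4*(3862 + 180/47) = 4*(181694/47) = 726776/47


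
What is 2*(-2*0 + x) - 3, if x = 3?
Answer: 3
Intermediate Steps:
2*(-2*0 + x) - 3 = 2*(-2*0 + 3) - 3 = 2*(0 + 3) - 3 = 2*3 - 3 = 6 - 3 = 3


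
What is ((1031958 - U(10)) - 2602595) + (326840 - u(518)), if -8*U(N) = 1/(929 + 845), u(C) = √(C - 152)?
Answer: -17651967023/14192 - √366 ≈ -1.2438e+6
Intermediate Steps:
u(C) = √(-152 + C)
U(N) = -1/14192 (U(N) = -1/(8*(929 + 845)) = -⅛/1774 = -⅛*1/1774 = -1/14192)
((1031958 - U(10)) - 2602595) + (326840 - u(518)) = ((1031958 - 1*(-1/14192)) - 2602595) + (326840 - √(-152 + 518)) = ((1031958 + 1/14192) - 2602595) + (326840 - √366) = (14645547937/14192 - 2602595) + (326840 - √366) = -22290480303/14192 + (326840 - √366) = -17651967023/14192 - √366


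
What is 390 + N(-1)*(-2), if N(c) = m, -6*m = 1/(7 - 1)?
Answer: 7021/18 ≈ 390.06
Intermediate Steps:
m = -1/36 (m = -1/(6*(7 - 1)) = -1/6/6 = -1/6*1/6 = -1/36 ≈ -0.027778)
N(c) = -1/36
390 + N(-1)*(-2) = 390 - 1/36*(-2) = 390 + 1/18 = 7021/18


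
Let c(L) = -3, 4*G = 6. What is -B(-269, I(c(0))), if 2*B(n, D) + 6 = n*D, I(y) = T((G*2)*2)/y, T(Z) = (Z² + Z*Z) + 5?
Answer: -20695/6 ≈ -3449.2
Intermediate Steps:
G = 3/2 (G = (¼)*6 = 3/2 ≈ 1.5000)
T(Z) = 5 + 2*Z² (T(Z) = (Z² + Z²) + 5 = 2*Z² + 5 = 5 + 2*Z²)
I(y) = 77/y (I(y) = (5 + 2*(((3/2)*2)*2)²)/y = (5 + 2*(3*2)²)/y = (5 + 2*6²)/y = (5 + 2*36)/y = (5 + 72)/y = 77/y)
B(n, D) = -3 + D*n/2 (B(n, D) = -3 + (n*D)/2 = -3 + (D*n)/2 = -3 + D*n/2)
-B(-269, I(c(0))) = -(-3 + (½)*(77/(-3))*(-269)) = -(-3 + (½)*(77*(-⅓))*(-269)) = -(-3 + (½)*(-77/3)*(-269)) = -(-3 + 20713/6) = -1*20695/6 = -20695/6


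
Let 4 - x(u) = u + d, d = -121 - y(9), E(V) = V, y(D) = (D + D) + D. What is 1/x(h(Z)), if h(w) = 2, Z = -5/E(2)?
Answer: 1/150 ≈ 0.0066667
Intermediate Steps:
y(D) = 3*D (y(D) = 2*D + D = 3*D)
Z = -5/2 ≈ -2.5000
d = -148 (d = -121 - 3*9 = -121 - 1*27 = -121 - 27 = -148)
x(u) = 152 - u (x(u) = 4 - (u - 148) = 4 - (-148 + u) = 4 + (148 - u) = 152 - u)
1/x(h(Z)) = 1/(152 - 1*2) = 1/(152 - 2) = 1/150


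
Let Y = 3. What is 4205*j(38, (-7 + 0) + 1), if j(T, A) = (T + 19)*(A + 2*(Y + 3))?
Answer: 1438110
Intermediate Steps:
j(T, A) = (12 + A)*(19 + T) (j(T, A) = (T + 19)*(A + 2*(3 + 3)) = (19 + T)*(A + 2*6) = (19 + T)*(A + 12) = (19 + T)*(12 + A) = (12 + A)*(19 + T))
4205*j(38, (-7 + 0) + 1) = 4205*(228 + 12*38 + 19*((-7 + 0) + 1) + ((-7 + 0) + 1)*38) = 4205*(228 + 456 + 19*(-7 + 1) + (-7 + 1)*38) = 4205*(228 + 456 + 19*(-6) - 6*38) = 4205*(228 + 456 - 114 - 228) = 4205*342 = 1438110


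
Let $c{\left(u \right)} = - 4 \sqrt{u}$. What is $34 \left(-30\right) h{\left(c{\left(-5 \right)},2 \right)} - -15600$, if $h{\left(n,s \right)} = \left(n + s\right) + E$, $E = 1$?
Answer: $12540 + 4080 i \sqrt{5} \approx 12540.0 + 9123.2 i$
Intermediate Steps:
$h{\left(n,s \right)} = 1 + n + s$ ($h{\left(n,s \right)} = \left(n + s\right) + 1 = 1 + n + s$)
$34 \left(-30\right) h{\left(c{\left(-5 \right)},2 \right)} - -15600 = 34 \left(-30\right) \left(1 - 4 \sqrt{-5} + 2\right) - -15600 = - 1020 \left(1 - 4 i \sqrt{5} + 2\right) + 15600 = - 1020 \left(3 - 4 i \sqrt{5}\right) + 15600 = \left(-3060 + 4080 i \sqrt{5}\right) + 15600 = 12540 + 4080 i \sqrt{5}$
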